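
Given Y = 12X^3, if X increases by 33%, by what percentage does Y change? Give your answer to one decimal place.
135.3%

For Y = 12X^3:
If X → X(1 + 0.33)
Then Y → Y · (1 + 0.33)^3
     ≈ Y · 2.3526

Percentage change = ((1 + 0.33)^3 − 1) × 100% ≈ 135.3%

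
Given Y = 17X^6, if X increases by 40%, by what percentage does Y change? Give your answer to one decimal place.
653.0%

For Y = 17X^6:
If X → X(1 + 0.4)
Then Y → Y · (1 + 0.4)^6
     ≈ Y · 7.5295

Percentage change = ((1 + 0.4)^6 − 1) × 100% ≈ 653.0%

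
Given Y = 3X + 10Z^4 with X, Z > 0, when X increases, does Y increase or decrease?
Y increases

Taking the partial derivative:
∂Y/∂X = 3

∂Y/∂X = 3 > 0 (assuming positive values)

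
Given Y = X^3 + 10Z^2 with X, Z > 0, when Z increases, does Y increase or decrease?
Y increases

Taking the partial derivative:
∂Y/∂Z = 20Z

∂Y/∂Z = 20Z > 0 (assuming positive values)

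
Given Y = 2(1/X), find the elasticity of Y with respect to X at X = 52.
Elasticity = -1

Elasticity = (dY/dX) · (X/Y)

dY/dX = -2/X²
At X = 52: dY/dX = -1/1352, Y = 1/26

Elasticity = (-1/1352) · (52 / (1/26)) = -1

Interpretation: for a small percentage change in X, the percentage change in Y is approximately -1.00 times as large.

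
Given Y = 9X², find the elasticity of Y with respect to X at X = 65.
Elasticity = 2

Elasticity = (dY/dX) · (X/Y)

dY/dX = 18·X
At X = 65: dY/dX = 1170, Y = 38025

Elasticity = 1170 · (65 / 38025) = 2

Interpretation: for a small percentage change in X, the percentage change in Y is approximately 2.00 times as large.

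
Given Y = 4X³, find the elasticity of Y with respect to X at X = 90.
Elasticity = 3

Elasticity = (dY/dX) · (X/Y)

dY/dX = 12·X²
At X = 90: dY/dX = 97200, Y = 2916000

Elasticity = 97200 · (90 / 2916000) = 3

Interpretation: for a small percentage change in X, the percentage change in Y is approximately 3.00 times as large.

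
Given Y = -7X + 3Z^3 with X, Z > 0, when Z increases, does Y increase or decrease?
Y increases

Taking the partial derivative:
∂Y/∂Z = 9Z^2

∂Y/∂Z = 9Z^2 > 0 (assuming positive values)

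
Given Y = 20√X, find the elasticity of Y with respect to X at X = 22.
Elasticity = 1/2

Elasticity = (dY/dX) · (X/Y)

dY/dX = 10/√X
At X = 22: dY/dX = 5·√22/11, Y = 20·√22

Elasticity = (5·√22/11) · (22 / (20·√22)) = 1/2

Interpretation: for a small percentage change in X, the percentage change in Y is approximately 0.50 times as large.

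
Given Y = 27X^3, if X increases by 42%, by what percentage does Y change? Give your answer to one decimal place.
186.3%

For Y = 27X^3:
If X → X(1 + 0.42)
Then Y → Y · (1 + 0.42)^3
     ≈ Y · 2.8633

Percentage change = ((1 + 0.42)^3 − 1) × 100% ≈ 186.3%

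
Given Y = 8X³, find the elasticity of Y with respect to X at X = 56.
Elasticity = 3

Elasticity = (dY/dX) · (X/Y)

dY/dX = 24·X²
At X = 56: dY/dX = 75264, Y = 1404928

Elasticity = 75264 · (56 / 1404928) = 3

Interpretation: for a small percentage change in X, the percentage change in Y is approximately 3.00 times as large.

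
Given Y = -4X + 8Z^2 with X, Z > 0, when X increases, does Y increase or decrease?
Y decreases

Taking the partial derivative:
∂Y/∂X = -4

∂Y/∂X = -4 < 0 (assuming positive values)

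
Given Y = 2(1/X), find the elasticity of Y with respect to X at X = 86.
Elasticity = -1

Elasticity = (dY/dX) · (X/Y)

dY/dX = -2/X²
At X = 86: dY/dX = -1/3698, Y = 1/43

Elasticity = (-1/3698) · (86 / (1/43)) = -1

Interpretation: for a small percentage change in X, the percentage change in Y is approximately -1.00 times as large.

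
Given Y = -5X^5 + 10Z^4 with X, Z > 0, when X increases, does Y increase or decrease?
Y decreases

Taking the partial derivative:
∂Y/∂X = -25X^4

∂Y/∂X = -25X^4 < 0 (assuming positive values)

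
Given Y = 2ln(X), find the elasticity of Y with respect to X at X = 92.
Elasticity = 1/ln(92) ≈ 0.2212

Elasticity = (dY/dX) · (X/Y)

dY/dX = 2/X
At X = 92: dY/dX = 1/46, Y = 2·ln(92)

Elasticity = (1/46) · (92 / (2·ln(92))) = 1/ln(92) ≈ 0.2212

Interpretation: for a small percentage change in X, the percentage change in Y is approximately 0.22 times as large.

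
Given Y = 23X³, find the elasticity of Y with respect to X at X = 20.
Elasticity = 3

Elasticity = (dY/dX) · (X/Y)

dY/dX = 69·X²
At X = 20: dY/dX = 27600, Y = 184000

Elasticity = 27600 · (20 / 184000) = 3

Interpretation: for a small percentage change in X, the percentage change in Y is approximately 3.00 times as large.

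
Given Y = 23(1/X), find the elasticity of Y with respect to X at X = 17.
Elasticity = -1

Elasticity = (dY/dX) · (X/Y)

dY/dX = -23/X²
At X = 17: dY/dX = -23/289, Y = 23/17

Elasticity = (-23/289) · (17 / (23/17)) = -1

Interpretation: for a small percentage change in X, the percentage change in Y is approximately -1.00 times as large.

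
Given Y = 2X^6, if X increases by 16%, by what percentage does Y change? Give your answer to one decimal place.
143.6%

For Y = 2X^6:
If X → X(1 + 0.16)
Then Y → Y · (1 + 0.16)^6
     ≈ Y · 2.4364

Percentage change = ((1 + 0.16)^6 − 1) × 100% ≈ 143.6%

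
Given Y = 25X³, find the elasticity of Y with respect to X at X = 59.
Elasticity = 3

Elasticity = (dY/dX) · (X/Y)

dY/dX = 75·X²
At X = 59: dY/dX = 261075, Y = 5134475

Elasticity = 261075 · (59 / 5134475) = 3

Interpretation: for a small percentage change in X, the percentage change in Y is approximately 3.00 times as large.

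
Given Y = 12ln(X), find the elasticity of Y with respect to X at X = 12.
Elasticity = 1/ln(12) ≈ 0.4024

Elasticity = (dY/dX) · (X/Y)

dY/dX = 12/X
At X = 12: dY/dX = 1, Y = 12·ln(12)

Elasticity = 1 · (12 / (12·ln(12))) = 1/ln(12) ≈ 0.4024

Interpretation: for a small percentage change in X, the percentage change in Y is approximately 0.40 times as large.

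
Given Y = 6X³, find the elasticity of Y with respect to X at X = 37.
Elasticity = 3

Elasticity = (dY/dX) · (X/Y)

dY/dX = 18·X²
At X = 37: dY/dX = 24642, Y = 303918

Elasticity = 24642 · (37 / 303918) = 3

Interpretation: for a small percentage change in X, the percentage change in Y is approximately 3.00 times as large.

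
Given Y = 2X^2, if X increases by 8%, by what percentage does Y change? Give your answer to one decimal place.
16.6%

For Y = 2X^2:
If X → X(1 + 0.08)
Then Y → Y · (1 + 0.08)^2
     = Y · 1.1664

Percentage change = ((1 + 0.08)^2 − 1) × 100% ≈ 16.6%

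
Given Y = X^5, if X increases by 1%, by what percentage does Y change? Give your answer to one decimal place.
5.1%

For Y = X^5:
If X → X(1 + 0.01)
Then Y → Y · (1 + 0.01)^5
     ≈ Y · 1.0510

Percentage change = ((1 + 0.01)^5 − 1) × 100% ≈ 5.1%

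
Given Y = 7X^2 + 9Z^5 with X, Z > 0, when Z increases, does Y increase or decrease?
Y increases

Taking the partial derivative:
∂Y/∂Z = 45Z^4

∂Y/∂Z = 45Z^4 > 0 (assuming positive values)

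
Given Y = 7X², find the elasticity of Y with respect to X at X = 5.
Elasticity = 2

Elasticity = (dY/dX) · (X/Y)

dY/dX = 14·X
At X = 5: dY/dX = 70, Y = 175

Elasticity = 70 · (5 / 175) = 2

Interpretation: for a small percentage change in X, the percentage change in Y is approximately 2.00 times as large.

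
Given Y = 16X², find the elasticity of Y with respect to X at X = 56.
Elasticity = 2

Elasticity = (dY/dX) · (X/Y)

dY/dX = 32·X
At X = 56: dY/dX = 1792, Y = 50176

Elasticity = 1792 · (56 / 50176) = 2

Interpretation: for a small percentage change in X, the percentage change in Y is approximately 2.00 times as large.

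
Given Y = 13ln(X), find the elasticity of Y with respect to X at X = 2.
Elasticity = 1/ln(2) ≈ 1.4427

Elasticity = (dY/dX) · (X/Y)

dY/dX = 13/X
At X = 2: dY/dX = 13/2, Y = 13·ln(2)

Elasticity = (13/2) · (2 / (13·ln(2))) = 1/ln(2) ≈ 1.4427

Interpretation: for a small percentage change in X, the percentage change in Y is approximately 1.44 times as large.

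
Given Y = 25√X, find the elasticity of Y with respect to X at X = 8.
Elasticity = 1/2

Elasticity = (dY/dX) · (X/Y)

dY/dX = 25/(2·√X)
At X = 8: dY/dX = 25·√2/8, Y = 50·√2

Elasticity = (25·√2/8) · (8 / (50·√2)) = 1/2

Interpretation: for a small percentage change in X, the percentage change in Y is approximately 0.50 times as large.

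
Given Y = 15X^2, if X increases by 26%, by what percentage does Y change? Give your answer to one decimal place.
58.8%

For Y = 15X^2:
If X → X(1 + 0.26)
Then Y → Y · (1 + 0.26)^2
     = Y · 1.5876

Percentage change = ((1 + 0.26)^2 − 1) × 100% ≈ 58.8%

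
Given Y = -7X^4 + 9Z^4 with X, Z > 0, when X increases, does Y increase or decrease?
Y decreases

Taking the partial derivative:
∂Y/∂X = -28X^3

∂Y/∂X = -28X^3 < 0 (assuming positive values)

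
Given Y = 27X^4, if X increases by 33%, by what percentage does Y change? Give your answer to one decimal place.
212.9%

For Y = 27X^4:
If X → X(1 + 0.33)
Then Y → Y · (1 + 0.33)^4
     ≈ Y · 3.1290

Percentage change = ((1 + 0.33)^4 − 1) × 100% ≈ 212.9%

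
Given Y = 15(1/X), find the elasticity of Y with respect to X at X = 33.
Elasticity = -1

Elasticity = (dY/dX) · (X/Y)

dY/dX = -15/X²
At X = 33: dY/dX = -5/363, Y = 5/11

Elasticity = (-5/363) · (33 / (5/11)) = -1

Interpretation: for a small percentage change in X, the percentage change in Y is approximately -1.00 times as large.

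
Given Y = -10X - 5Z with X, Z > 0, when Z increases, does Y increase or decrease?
Y decreases

Taking the partial derivative:
∂Y/∂Z = -5

∂Y/∂Z = -5 < 0 (assuming positive values)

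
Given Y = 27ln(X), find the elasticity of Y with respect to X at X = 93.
Elasticity = 1/ln(93) ≈ 0.2206

Elasticity = (dY/dX) · (X/Y)

dY/dX = 27/X
At X = 93: dY/dX = 9/31, Y = 27·ln(93)

Elasticity = (9/31) · (93 / (27·ln(93))) = 1/ln(93) ≈ 0.2206

Interpretation: for a small percentage change in X, the percentage change in Y is approximately 0.22 times as large.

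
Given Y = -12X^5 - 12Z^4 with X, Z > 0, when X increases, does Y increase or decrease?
Y decreases

Taking the partial derivative:
∂Y/∂X = -60X^4

∂Y/∂X = -60X^4 < 0 (assuming positive values)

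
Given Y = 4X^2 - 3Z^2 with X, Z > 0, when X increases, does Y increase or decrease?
Y increases

Taking the partial derivative:
∂Y/∂X = 8X

∂Y/∂X = 8X > 0 (assuming positive values)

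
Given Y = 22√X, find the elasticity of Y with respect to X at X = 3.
Elasticity = 1/2

Elasticity = (dY/dX) · (X/Y)

dY/dX = 11/√X
At X = 3: dY/dX = 11·√3/3, Y = 22·√3

Elasticity = (11·√3/3) · (3 / (22·√3)) = 1/2

Interpretation: for a small percentage change in X, the percentage change in Y is approximately 0.50 times as large.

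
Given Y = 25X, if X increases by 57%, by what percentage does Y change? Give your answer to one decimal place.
57.0%

For Y = 25X:
If X → X(1 + 0.57)
Then Y → Y · (1 + 0.57)^1
     = Y · 1.5700

Percentage change = ((1 + 0.57)^1 − 1) × 100% = 57.0%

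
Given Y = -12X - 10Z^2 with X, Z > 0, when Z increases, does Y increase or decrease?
Y decreases

Taking the partial derivative:
∂Y/∂Z = -20Z

∂Y/∂Z = -20Z < 0 (assuming positive values)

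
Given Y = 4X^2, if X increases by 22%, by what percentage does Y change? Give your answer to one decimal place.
48.8%

For Y = 4X^2:
If X → X(1 + 0.22)
Then Y → Y · (1 + 0.22)^2
     = Y · 1.4884

Percentage change = ((1 + 0.22)^2 − 1) × 100% ≈ 48.8%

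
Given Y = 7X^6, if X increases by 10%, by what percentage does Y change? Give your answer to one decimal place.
77.2%

For Y = 7X^6:
If X → X(1 + 0.1)
Then Y → Y · (1 + 0.1)^6
     ≈ Y · 1.7716

Percentage change = ((1 + 0.1)^6 − 1) × 100% ≈ 77.2%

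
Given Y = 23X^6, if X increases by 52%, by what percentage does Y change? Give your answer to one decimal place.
1133.3%

For Y = 23X^6:
If X → X(1 + 0.52)
Then Y → Y · (1 + 0.52)^6
     ≈ Y · 12.3328

Percentage change = ((1 + 0.52)^6 − 1) × 100% ≈ 1133.3%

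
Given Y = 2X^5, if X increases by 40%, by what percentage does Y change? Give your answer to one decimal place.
437.8%

For Y = 2X^5:
If X → X(1 + 0.4)
Then Y → Y · (1 + 0.4)^5
     ≈ Y · 5.3782

Percentage change = ((1 + 0.4)^5 − 1) × 100% ≈ 437.8%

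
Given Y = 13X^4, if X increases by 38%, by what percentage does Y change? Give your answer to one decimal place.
262.7%

For Y = 13X^4:
If X → X(1 + 0.38)
Then Y → Y · (1 + 0.38)^4
     ≈ Y · 3.6267

Percentage change = ((1 + 0.38)^4 − 1) × 100% ≈ 262.7%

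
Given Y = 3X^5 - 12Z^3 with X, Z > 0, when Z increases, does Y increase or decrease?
Y decreases

Taking the partial derivative:
∂Y/∂Z = -36Z^2

∂Y/∂Z = -36Z^2 < 0 (assuming positive values)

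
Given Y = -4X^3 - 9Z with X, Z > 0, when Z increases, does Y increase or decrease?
Y decreases

Taking the partial derivative:
∂Y/∂Z = -9

∂Y/∂Z = -9 < 0 (assuming positive values)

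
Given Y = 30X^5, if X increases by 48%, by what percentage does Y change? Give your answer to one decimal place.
610.1%

For Y = 30X^5:
If X → X(1 + 0.48)
Then Y → Y · (1 + 0.48)^5
     ≈ Y · 7.1008

Percentage change = ((1 + 0.48)^5 − 1) × 100% ≈ 610.1%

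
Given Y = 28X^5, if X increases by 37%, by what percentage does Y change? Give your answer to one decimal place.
382.6%

For Y = 28X^5:
If X → X(1 + 0.37)
Then Y → Y · (1 + 0.37)^5
     ≈ Y · 4.8262

Percentage change = ((1 + 0.37)^5 − 1) × 100% ≈ 382.6%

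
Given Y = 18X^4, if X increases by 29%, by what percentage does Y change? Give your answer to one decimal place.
176.9%

For Y = 18X^4:
If X → X(1 + 0.29)
Then Y → Y · (1 + 0.29)^4
     ≈ Y · 2.7692

Percentage change = ((1 + 0.29)^4 − 1) × 100% ≈ 176.9%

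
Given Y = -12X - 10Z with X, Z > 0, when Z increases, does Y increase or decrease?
Y decreases

Taking the partial derivative:
∂Y/∂Z = -10

∂Y/∂Z = -10 < 0 (assuming positive values)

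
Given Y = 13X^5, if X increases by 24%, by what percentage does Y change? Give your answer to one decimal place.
193.2%

For Y = 13X^5:
If X → X(1 + 0.24)
Then Y → Y · (1 + 0.24)^5
     ≈ Y · 2.9316

Percentage change = ((1 + 0.24)^5 − 1) × 100% ≈ 193.2%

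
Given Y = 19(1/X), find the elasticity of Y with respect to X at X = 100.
Elasticity = -1

Elasticity = (dY/dX) · (X/Y)

dY/dX = -19/X²
At X = 100: dY/dX = -19/10000, Y = 19/100

Elasticity = (-19/10000) · (100 / (19/100)) = -1

Interpretation: for a small percentage change in X, the percentage change in Y is approximately -1.00 times as large.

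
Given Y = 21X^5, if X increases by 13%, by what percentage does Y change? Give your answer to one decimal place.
84.2%

For Y = 21X^5:
If X → X(1 + 0.13)
Then Y → Y · (1 + 0.13)^5
     ≈ Y · 1.8424

Percentage change = ((1 + 0.13)^5 − 1) × 100% ≈ 84.2%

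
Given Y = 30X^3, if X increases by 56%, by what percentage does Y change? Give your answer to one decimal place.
279.6%

For Y = 30X^3:
If X → X(1 + 0.56)
Then Y → Y · (1 + 0.56)^3
     ≈ Y · 3.7964

Percentage change = ((1 + 0.56)^3 − 1) × 100% ≈ 279.6%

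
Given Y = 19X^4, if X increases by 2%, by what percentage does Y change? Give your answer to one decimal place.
8.2%

For Y = 19X^4:
If X → X(1 + 0.02)
Then Y → Y · (1 + 0.02)^4
     ≈ Y · 1.0824

Percentage change = ((1 + 0.02)^4 − 1) × 100% ≈ 8.2%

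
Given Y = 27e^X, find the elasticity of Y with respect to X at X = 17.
Elasticity = 17

Elasticity = (dY/dX) · (X/Y)

dY/dX = 27·e^X
At X = 17: dY/dX = 27·e^17, Y = 27·e^17

Elasticity = (27·e^17) · (17 / (27·e^17)) = 17

Interpretation: for a small percentage change in X, the percentage change in Y is approximately 17.00 times as large.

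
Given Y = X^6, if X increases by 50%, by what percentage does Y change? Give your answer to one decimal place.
1039.1%

For Y = X^6:
If X → X(1 + 0.5)
Then Y → Y · (1 + 0.5)^6
     ≈ Y · 11.3906

Percentage change = ((1 + 0.5)^6 − 1) × 100% ≈ 1039.1%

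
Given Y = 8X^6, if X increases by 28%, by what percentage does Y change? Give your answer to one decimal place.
339.8%

For Y = 8X^6:
If X → X(1 + 0.28)
Then Y → Y · (1 + 0.28)^6
     ≈ Y · 4.3980

Percentage change = ((1 + 0.28)^6 − 1) × 100% ≈ 339.8%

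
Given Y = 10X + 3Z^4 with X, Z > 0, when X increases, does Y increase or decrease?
Y increases

Taking the partial derivative:
∂Y/∂X = 10

∂Y/∂X = 10 > 0 (assuming positive values)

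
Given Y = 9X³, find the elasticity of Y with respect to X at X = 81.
Elasticity = 3

Elasticity = (dY/dX) · (X/Y)

dY/dX = 27·X²
At X = 81: dY/dX = 177147, Y = 4782969

Elasticity = 177147 · (81 / 4782969) = 3

Interpretation: for a small percentage change in X, the percentage change in Y is approximately 3.00 times as large.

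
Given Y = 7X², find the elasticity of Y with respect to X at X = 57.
Elasticity = 2

Elasticity = (dY/dX) · (X/Y)

dY/dX = 14·X
At X = 57: dY/dX = 798, Y = 22743

Elasticity = 798 · (57 / 22743) = 2

Interpretation: for a small percentage change in X, the percentage change in Y is approximately 2.00 times as large.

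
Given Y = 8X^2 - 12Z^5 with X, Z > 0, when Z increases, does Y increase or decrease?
Y decreases

Taking the partial derivative:
∂Y/∂Z = -60Z^4

∂Y/∂Z = -60Z^4 < 0 (assuming positive values)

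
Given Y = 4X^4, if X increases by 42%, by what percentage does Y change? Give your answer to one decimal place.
306.6%

For Y = 4X^4:
If X → X(1 + 0.42)
Then Y → Y · (1 + 0.42)^4
     ≈ Y · 4.0659

Percentage change = ((1 + 0.42)^4 − 1) × 100% ≈ 306.6%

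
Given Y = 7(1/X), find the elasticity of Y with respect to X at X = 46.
Elasticity = -1

Elasticity = (dY/dX) · (X/Y)

dY/dX = -7/X²
At X = 46: dY/dX = -7/2116, Y = 7/46

Elasticity = (-7/2116) · (46 / (7/46)) = -1

Interpretation: for a small percentage change in X, the percentage change in Y is approximately -1.00 times as large.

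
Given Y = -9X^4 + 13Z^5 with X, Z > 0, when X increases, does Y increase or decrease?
Y decreases

Taking the partial derivative:
∂Y/∂X = -36X^3

∂Y/∂X = -36X^3 < 0 (assuming positive values)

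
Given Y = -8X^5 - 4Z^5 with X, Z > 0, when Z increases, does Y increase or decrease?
Y decreases

Taking the partial derivative:
∂Y/∂Z = -20Z^4

∂Y/∂Z = -20Z^4 < 0 (assuming positive values)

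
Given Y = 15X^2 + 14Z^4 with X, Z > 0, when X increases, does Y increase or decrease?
Y increases

Taking the partial derivative:
∂Y/∂X = 30X

∂Y/∂X = 30X > 0 (assuming positive values)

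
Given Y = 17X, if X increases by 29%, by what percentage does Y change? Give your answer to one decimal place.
29.0%

For Y = 17X:
If X → X(1 + 0.29)
Then Y → Y · (1 + 0.29)^1
     = Y · 1.2900

Percentage change = ((1 + 0.29)^1 − 1) × 100% = 29.0%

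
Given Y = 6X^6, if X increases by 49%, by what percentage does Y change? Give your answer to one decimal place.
994.3%

For Y = 6X^6:
If X → X(1 + 0.49)
Then Y → Y · (1 + 0.49)^6
     ≈ Y · 10.9425

Percentage change = ((1 + 0.49)^6 − 1) × 100% ≈ 994.3%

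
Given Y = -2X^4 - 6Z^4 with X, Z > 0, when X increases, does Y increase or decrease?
Y decreases

Taking the partial derivative:
∂Y/∂X = -8X^3

∂Y/∂X = -8X^3 < 0 (assuming positive values)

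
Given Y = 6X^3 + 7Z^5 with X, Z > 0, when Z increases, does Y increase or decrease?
Y increases

Taking the partial derivative:
∂Y/∂Z = 35Z^4

∂Y/∂Z = 35Z^4 > 0 (assuming positive values)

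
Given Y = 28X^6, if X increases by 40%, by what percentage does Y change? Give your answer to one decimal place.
653.0%

For Y = 28X^6:
If X → X(1 + 0.4)
Then Y → Y · (1 + 0.4)^6
     ≈ Y · 7.5295

Percentage change = ((1 + 0.4)^6 − 1) × 100% ≈ 653.0%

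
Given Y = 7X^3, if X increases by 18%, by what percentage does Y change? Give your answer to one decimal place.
64.3%

For Y = 7X^3:
If X → X(1 + 0.18)
Then Y → Y · (1 + 0.18)^3
     ≈ Y · 1.6430

Percentage change = ((1 + 0.18)^3 − 1) × 100% ≈ 64.3%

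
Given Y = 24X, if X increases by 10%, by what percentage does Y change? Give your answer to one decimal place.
10.0%

For Y = 24X:
If X → X(1 + 0.1)
Then Y → Y · (1 + 0.1)^1
     = Y · 1.1000

Percentage change = ((1 + 0.1)^1 − 1) × 100% = 10.0%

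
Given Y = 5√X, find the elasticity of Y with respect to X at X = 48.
Elasticity = 1/2

Elasticity = (dY/dX) · (X/Y)

dY/dX = 5/(2·√X)
At X = 48: dY/dX = 5·√3/24, Y = 20·√3

Elasticity = (5·√3/24) · (48 / (20·√3)) = 1/2

Interpretation: for a small percentage change in X, the percentage change in Y is approximately 0.50 times as large.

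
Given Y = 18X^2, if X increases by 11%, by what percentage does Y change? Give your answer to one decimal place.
23.2%

For Y = 18X^2:
If X → X(1 + 0.11)
Then Y → Y · (1 + 0.11)^2
     = Y · 1.2321

Percentage change = ((1 + 0.11)^2 − 1) × 100% ≈ 23.2%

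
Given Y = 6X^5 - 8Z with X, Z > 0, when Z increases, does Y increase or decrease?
Y decreases

Taking the partial derivative:
∂Y/∂Z = -8

∂Y/∂Z = -8 < 0 (assuming positive values)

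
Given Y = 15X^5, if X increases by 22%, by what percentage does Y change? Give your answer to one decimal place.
170.3%

For Y = 15X^5:
If X → X(1 + 0.22)
Then Y → Y · (1 + 0.22)^5
     ≈ Y · 2.7027

Percentage change = ((1 + 0.22)^5 − 1) × 100% ≈ 170.3%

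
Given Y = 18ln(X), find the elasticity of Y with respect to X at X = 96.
Elasticity = 1/ln(96) ≈ 0.2191

Elasticity = (dY/dX) · (X/Y)

dY/dX = 18/X
At X = 96: dY/dX = 3/16, Y = 18·ln(96)

Elasticity = (3/16) · (96 / (18·ln(96))) = 1/ln(96) ≈ 0.2191

Interpretation: for a small percentage change in X, the percentage change in Y is approximately 0.22 times as large.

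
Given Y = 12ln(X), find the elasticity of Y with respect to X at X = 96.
Elasticity = 1/ln(96) ≈ 0.2191

Elasticity = (dY/dX) · (X/Y)

dY/dX = 12/X
At X = 96: dY/dX = 1/8, Y = 12·ln(96)

Elasticity = (1/8) · (96 / (12·ln(96))) = 1/ln(96) ≈ 0.2191

Interpretation: for a small percentage change in X, the percentage change in Y is approximately 0.22 times as large.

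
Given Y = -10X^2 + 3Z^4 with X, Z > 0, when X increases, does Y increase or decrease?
Y decreases

Taking the partial derivative:
∂Y/∂X = -20X

∂Y/∂X = -20X < 0 (assuming positive values)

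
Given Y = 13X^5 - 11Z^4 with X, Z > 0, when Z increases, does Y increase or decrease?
Y decreases

Taking the partial derivative:
∂Y/∂Z = -44Z^3

∂Y/∂Z = -44Z^3 < 0 (assuming positive values)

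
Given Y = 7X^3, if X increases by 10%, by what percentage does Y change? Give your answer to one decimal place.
33.1%

For Y = 7X^3:
If X → X(1 + 0.1)
Then Y → Y · (1 + 0.1)^3
     = Y · 1.3310

Percentage change = ((1 + 0.1)^3 − 1) × 100% = 33.1%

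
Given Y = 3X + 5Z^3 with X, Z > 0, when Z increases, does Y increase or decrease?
Y increases

Taking the partial derivative:
∂Y/∂Z = 15Z^2

∂Y/∂Z = 15Z^2 > 0 (assuming positive values)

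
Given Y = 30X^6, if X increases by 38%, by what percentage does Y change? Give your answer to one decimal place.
590.7%

For Y = 30X^6:
If X → X(1 + 0.38)
Then Y → Y · (1 + 0.38)^6
     ≈ Y · 6.9068

Percentage change = ((1 + 0.38)^6 − 1) × 100% ≈ 590.7%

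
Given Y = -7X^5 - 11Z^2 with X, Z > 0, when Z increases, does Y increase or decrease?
Y decreases

Taking the partial derivative:
∂Y/∂Z = -22Z

∂Y/∂Z = -22Z < 0 (assuming positive values)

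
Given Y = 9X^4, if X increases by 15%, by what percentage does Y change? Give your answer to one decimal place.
74.9%

For Y = 9X^4:
If X → X(1 + 0.15)
Then Y → Y · (1 + 0.15)^4
     ≈ Y · 1.7490

Percentage change = ((1 + 0.15)^4 − 1) × 100% ≈ 74.9%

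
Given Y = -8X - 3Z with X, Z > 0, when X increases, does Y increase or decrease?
Y decreases

Taking the partial derivative:
∂Y/∂X = -8

∂Y/∂X = -8 < 0 (assuming positive values)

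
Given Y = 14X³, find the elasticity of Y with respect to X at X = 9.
Elasticity = 3

Elasticity = (dY/dX) · (X/Y)

dY/dX = 42·X²
At X = 9: dY/dX = 3402, Y = 10206

Elasticity = 3402 · (9 / 10206) = 3

Interpretation: for a small percentage change in X, the percentage change in Y is approximately 3.00 times as large.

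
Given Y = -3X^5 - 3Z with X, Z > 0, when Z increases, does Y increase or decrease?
Y decreases

Taking the partial derivative:
∂Y/∂Z = -3

∂Y/∂Z = -3 < 0 (assuming positive values)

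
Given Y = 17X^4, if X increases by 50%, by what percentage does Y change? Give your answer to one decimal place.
406.3%

For Y = 17X^4:
If X → X(1 + 0.5)
Then Y → Y · (1 + 0.5)^4
     = Y · 5.0625

Percentage change = ((1 + 0.5)^4 − 1) × 100% ≈ 406.3%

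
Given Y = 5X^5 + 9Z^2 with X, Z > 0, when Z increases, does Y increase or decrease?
Y increases

Taking the partial derivative:
∂Y/∂Z = 18Z

∂Y/∂Z = 18Z > 0 (assuming positive values)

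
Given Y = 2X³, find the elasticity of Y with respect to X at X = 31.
Elasticity = 3

Elasticity = (dY/dX) · (X/Y)

dY/dX = 6·X²
At X = 31: dY/dX = 5766, Y = 59582

Elasticity = 5766 · (31 / 59582) = 3

Interpretation: for a small percentage change in X, the percentage change in Y is approximately 3.00 times as large.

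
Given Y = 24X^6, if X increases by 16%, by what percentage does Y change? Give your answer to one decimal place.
143.6%

For Y = 24X^6:
If X → X(1 + 0.16)
Then Y → Y · (1 + 0.16)^6
     ≈ Y · 2.4364

Percentage change = ((1 + 0.16)^6 − 1) × 100% ≈ 143.6%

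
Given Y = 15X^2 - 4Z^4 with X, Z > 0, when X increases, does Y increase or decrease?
Y increases

Taking the partial derivative:
∂Y/∂X = 30X

∂Y/∂X = 30X > 0 (assuming positive values)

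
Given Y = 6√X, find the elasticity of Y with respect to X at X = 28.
Elasticity = 1/2

Elasticity = (dY/dX) · (X/Y)

dY/dX = 3/√X
At X = 28: dY/dX = 3·√7/14, Y = 12·√7

Elasticity = (3·√7/14) · (28 / (12·√7)) = 1/2

Interpretation: for a small percentage change in X, the percentage change in Y is approximately 0.50 times as large.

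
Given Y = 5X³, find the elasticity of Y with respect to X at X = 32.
Elasticity = 3

Elasticity = (dY/dX) · (X/Y)

dY/dX = 15·X²
At X = 32: dY/dX = 15360, Y = 163840

Elasticity = 15360 · (32 / 163840) = 3

Interpretation: for a small percentage change in X, the percentage change in Y is approximately 3.00 times as large.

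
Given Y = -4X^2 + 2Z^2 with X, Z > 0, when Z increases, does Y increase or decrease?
Y increases

Taking the partial derivative:
∂Y/∂Z = 4Z

∂Y/∂Z = 4Z > 0 (assuming positive values)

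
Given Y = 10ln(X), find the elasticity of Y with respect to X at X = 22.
Elasticity = 1/ln(22) ≈ 0.3235

Elasticity = (dY/dX) · (X/Y)

dY/dX = 10/X
At X = 22: dY/dX = 5/11, Y = 10·ln(22)

Elasticity = (5/11) · (22 / (10·ln(22))) = 1/ln(22) ≈ 0.3235

Interpretation: for a small percentage change in X, the percentage change in Y is approximately 0.32 times as large.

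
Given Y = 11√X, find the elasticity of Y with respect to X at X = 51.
Elasticity = 1/2

Elasticity = (dY/dX) · (X/Y)

dY/dX = 11/(2·√X)
At X = 51: dY/dX = 11·√51/102, Y = 11·√51

Elasticity = (11·√51/102) · (51 / (11·√51)) = 1/2

Interpretation: for a small percentage change in X, the percentage change in Y is approximately 0.50 times as large.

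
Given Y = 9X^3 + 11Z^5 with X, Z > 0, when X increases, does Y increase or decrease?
Y increases

Taking the partial derivative:
∂Y/∂X = 27X^2

∂Y/∂X = 27X^2 > 0 (assuming positive values)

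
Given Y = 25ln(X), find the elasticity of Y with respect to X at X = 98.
Elasticity = 1/ln(98) ≈ 0.2181

Elasticity = (dY/dX) · (X/Y)

dY/dX = 25/X
At X = 98: dY/dX = 25/98, Y = 25·ln(98)

Elasticity = (25/98) · (98 / (25·ln(98))) = 1/ln(98) ≈ 0.2181

Interpretation: for a small percentage change in X, the percentage change in Y is approximately 0.22 times as large.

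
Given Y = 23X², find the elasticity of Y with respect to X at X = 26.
Elasticity = 2

Elasticity = (dY/dX) · (X/Y)

dY/dX = 46·X
At X = 26: dY/dX = 1196, Y = 15548

Elasticity = 1196 · (26 / 15548) = 2

Interpretation: for a small percentage change in X, the percentage change in Y is approximately 2.00 times as large.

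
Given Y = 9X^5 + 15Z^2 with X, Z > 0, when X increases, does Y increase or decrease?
Y increases

Taking the partial derivative:
∂Y/∂X = 45X^4

∂Y/∂X = 45X^4 > 0 (assuming positive values)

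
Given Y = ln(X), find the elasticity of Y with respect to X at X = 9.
Elasticity = 1/ln(9) ≈ 0.4551

Elasticity = (dY/dX) · (X/Y)

dY/dX = 1/X
At X = 9: dY/dX = 1/9, Y = ln(9)

Elasticity = (1/9) · (9 / (ln(9))) = 1/ln(9) ≈ 0.4551

Interpretation: for a small percentage change in X, the percentage change in Y is approximately 0.46 times as large.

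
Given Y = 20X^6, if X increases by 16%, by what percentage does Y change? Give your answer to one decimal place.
143.6%

For Y = 20X^6:
If X → X(1 + 0.16)
Then Y → Y · (1 + 0.16)^6
     ≈ Y · 2.4364

Percentage change = ((1 + 0.16)^6 − 1) × 100% ≈ 143.6%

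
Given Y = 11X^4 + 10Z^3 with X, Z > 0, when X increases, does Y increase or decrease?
Y increases

Taking the partial derivative:
∂Y/∂X = 44X^3

∂Y/∂X = 44X^3 > 0 (assuming positive values)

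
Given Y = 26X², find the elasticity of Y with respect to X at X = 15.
Elasticity = 2

Elasticity = (dY/dX) · (X/Y)

dY/dX = 52·X
At X = 15: dY/dX = 780, Y = 5850

Elasticity = 780 · (15 / 5850) = 2

Interpretation: for a small percentage change in X, the percentage change in Y is approximately 2.00 times as large.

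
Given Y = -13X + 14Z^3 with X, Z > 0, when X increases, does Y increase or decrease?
Y decreases

Taking the partial derivative:
∂Y/∂X = -13

∂Y/∂X = -13 < 0 (assuming positive values)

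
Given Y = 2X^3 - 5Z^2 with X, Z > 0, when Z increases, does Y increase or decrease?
Y decreases

Taking the partial derivative:
∂Y/∂Z = -10Z

∂Y/∂Z = -10Z < 0 (assuming positive values)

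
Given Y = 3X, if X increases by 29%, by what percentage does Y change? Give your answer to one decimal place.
29.0%

For Y = 3X:
If X → X(1 + 0.29)
Then Y → Y · (1 + 0.29)^1
     = Y · 1.2900

Percentage change = ((1 + 0.29)^1 − 1) × 100% = 29.0%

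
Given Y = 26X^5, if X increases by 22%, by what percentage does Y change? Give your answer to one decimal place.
170.3%

For Y = 26X^5:
If X → X(1 + 0.22)
Then Y → Y · (1 + 0.22)^5
     ≈ Y · 2.7027

Percentage change = ((1 + 0.22)^5 − 1) × 100% ≈ 170.3%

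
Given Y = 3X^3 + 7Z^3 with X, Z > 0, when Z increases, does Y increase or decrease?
Y increases

Taking the partial derivative:
∂Y/∂Z = 21Z^2

∂Y/∂Z = 21Z^2 > 0 (assuming positive values)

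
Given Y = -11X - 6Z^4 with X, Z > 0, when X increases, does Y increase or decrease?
Y decreases

Taking the partial derivative:
∂Y/∂X = -11

∂Y/∂X = -11 < 0 (assuming positive values)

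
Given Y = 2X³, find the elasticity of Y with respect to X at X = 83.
Elasticity = 3

Elasticity = (dY/dX) · (X/Y)

dY/dX = 6·X²
At X = 83: dY/dX = 41334, Y = 1143574

Elasticity = 41334 · (83 / 1143574) = 3

Interpretation: for a small percentage change in X, the percentage change in Y is approximately 3.00 times as large.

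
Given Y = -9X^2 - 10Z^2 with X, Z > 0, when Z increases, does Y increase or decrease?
Y decreases

Taking the partial derivative:
∂Y/∂Z = -20Z

∂Y/∂Z = -20Z < 0 (assuming positive values)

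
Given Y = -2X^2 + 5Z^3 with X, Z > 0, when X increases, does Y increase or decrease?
Y decreases

Taking the partial derivative:
∂Y/∂X = -4X

∂Y/∂X = -4X < 0 (assuming positive values)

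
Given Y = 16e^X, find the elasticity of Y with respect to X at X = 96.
Elasticity = 96

Elasticity = (dY/dX) · (X/Y)

dY/dX = 16·e^X
At X = 96: dY/dX = 16·e^96, Y = 16·e^96

Elasticity = (16·e^96) · (96 / (16·e^96)) = 96

Interpretation: for a small percentage change in X, the percentage change in Y is approximately 96.00 times as large.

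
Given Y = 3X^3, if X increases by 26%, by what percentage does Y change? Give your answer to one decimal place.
100.0%

For Y = 3X^3:
If X → X(1 + 0.26)
Then Y → Y · (1 + 0.26)^3
     ≈ Y · 2.0004

Percentage change = ((1 + 0.26)^3 − 1) × 100% ≈ 100.0%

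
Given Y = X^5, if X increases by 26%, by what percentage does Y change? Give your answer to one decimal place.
217.6%

For Y = X^5:
If X → X(1 + 0.26)
Then Y → Y · (1 + 0.26)^5
     ≈ Y · 3.1758

Percentage change = ((1 + 0.26)^5 − 1) × 100% ≈ 217.6%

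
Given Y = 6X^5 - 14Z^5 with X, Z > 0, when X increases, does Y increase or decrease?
Y increases

Taking the partial derivative:
∂Y/∂X = 30X^4

∂Y/∂X = 30X^4 > 0 (assuming positive values)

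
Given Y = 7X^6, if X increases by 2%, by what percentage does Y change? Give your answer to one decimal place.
12.6%

For Y = 7X^6:
If X → X(1 + 0.02)
Then Y → Y · (1 + 0.02)^6
     ≈ Y · 1.1262

Percentage change = ((1 + 0.02)^6 − 1) × 100% ≈ 12.6%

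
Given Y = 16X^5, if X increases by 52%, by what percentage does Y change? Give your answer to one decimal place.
711.4%

For Y = 16X^5:
If X → X(1 + 0.52)
Then Y → Y · (1 + 0.52)^5
     ≈ Y · 8.1137

Percentage change = ((1 + 0.52)^5 − 1) × 100% ≈ 711.4%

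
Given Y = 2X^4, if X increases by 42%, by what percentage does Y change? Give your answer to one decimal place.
306.6%

For Y = 2X^4:
If X → X(1 + 0.42)
Then Y → Y · (1 + 0.42)^4
     ≈ Y · 4.0659

Percentage change = ((1 + 0.42)^4 − 1) × 100% ≈ 306.6%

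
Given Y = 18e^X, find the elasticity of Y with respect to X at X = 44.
Elasticity = 44

Elasticity = (dY/dX) · (X/Y)

dY/dX = 18·e^X
At X = 44: dY/dX = 18·e^44, Y = 18·e^44

Elasticity = (18·e^44) · (44 / (18·e^44)) = 44

Interpretation: for a small percentage change in X, the percentage change in Y is approximately 44.00 times as large.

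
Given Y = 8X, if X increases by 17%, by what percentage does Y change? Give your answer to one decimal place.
17.0%

For Y = 8X:
If X → X(1 + 0.17)
Then Y → Y · (1 + 0.17)^1
     = Y · 1.1700

Percentage change = ((1 + 0.17)^1 − 1) × 100% = 17.0%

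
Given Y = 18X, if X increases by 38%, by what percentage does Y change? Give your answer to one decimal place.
38.0%

For Y = 18X:
If X → X(1 + 0.38)
Then Y → Y · (1 + 0.38)^1
     = Y · 1.3800

Percentage change = ((1 + 0.38)^1 − 1) × 100% = 38.0%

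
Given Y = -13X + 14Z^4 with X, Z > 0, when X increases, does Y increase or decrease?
Y decreases

Taking the partial derivative:
∂Y/∂X = -13

∂Y/∂X = -13 < 0 (assuming positive values)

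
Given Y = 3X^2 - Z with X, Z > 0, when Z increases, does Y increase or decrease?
Y decreases

Taking the partial derivative:
∂Y/∂Z = -1

∂Y/∂Z = -1 < 0 (assuming positive values)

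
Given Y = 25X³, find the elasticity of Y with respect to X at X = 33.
Elasticity = 3

Elasticity = (dY/dX) · (X/Y)

dY/dX = 75·X²
At X = 33: dY/dX = 81675, Y = 898425

Elasticity = 81675 · (33 / 898425) = 3

Interpretation: for a small percentage change in X, the percentage change in Y is approximately 3.00 times as large.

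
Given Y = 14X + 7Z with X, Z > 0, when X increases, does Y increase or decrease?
Y increases

Taking the partial derivative:
∂Y/∂X = 14

∂Y/∂X = 14 > 0 (assuming positive values)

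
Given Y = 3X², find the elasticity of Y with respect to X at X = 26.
Elasticity = 2

Elasticity = (dY/dX) · (X/Y)

dY/dX = 6·X
At X = 26: dY/dX = 156, Y = 2028

Elasticity = 156 · (26 / 2028) = 2

Interpretation: for a small percentage change in X, the percentage change in Y is approximately 2.00 times as large.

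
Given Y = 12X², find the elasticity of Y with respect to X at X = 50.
Elasticity = 2

Elasticity = (dY/dX) · (X/Y)

dY/dX = 24·X
At X = 50: dY/dX = 1200, Y = 30000

Elasticity = 1200 · (50 / 30000) = 2

Interpretation: for a small percentage change in X, the percentage change in Y is approximately 2.00 times as large.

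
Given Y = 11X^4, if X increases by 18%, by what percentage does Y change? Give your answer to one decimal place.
93.9%

For Y = 11X^4:
If X → X(1 + 0.18)
Then Y → Y · (1 + 0.18)^4
     ≈ Y · 1.9388

Percentage change = ((1 + 0.18)^4 − 1) × 100% ≈ 93.9%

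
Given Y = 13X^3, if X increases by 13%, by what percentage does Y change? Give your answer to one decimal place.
44.3%

For Y = 13X^3:
If X → X(1 + 0.13)
Then Y → Y · (1 + 0.13)^3
     ≈ Y · 1.4429

Percentage change = ((1 + 0.13)^3 − 1) × 100% ≈ 44.3%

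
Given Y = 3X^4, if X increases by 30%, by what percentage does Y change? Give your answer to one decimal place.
185.6%

For Y = 3X^4:
If X → X(1 + 0.3)
Then Y → Y · (1 + 0.3)^4
     = Y · 2.8561

Percentage change = ((1 + 0.3)^4 − 1) × 100% ≈ 185.6%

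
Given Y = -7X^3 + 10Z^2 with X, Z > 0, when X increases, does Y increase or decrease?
Y decreases

Taking the partial derivative:
∂Y/∂X = -21X^2

∂Y/∂X = -21X^2 < 0 (assuming positive values)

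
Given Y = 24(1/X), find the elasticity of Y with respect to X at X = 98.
Elasticity = -1

Elasticity = (dY/dX) · (X/Y)

dY/dX = -24/X²
At X = 98: dY/dX = -6/2401, Y = 12/49

Elasticity = (-6/2401) · (98 / (12/49)) = -1

Interpretation: for a small percentage change in X, the percentage change in Y is approximately -1.00 times as large.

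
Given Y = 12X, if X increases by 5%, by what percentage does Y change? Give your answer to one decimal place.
5.0%

For Y = 12X:
If X → X(1 + 0.05)
Then Y → Y · (1 + 0.05)^1
     = Y · 1.0500

Percentage change = ((1 + 0.05)^1 − 1) × 100% = 5.0%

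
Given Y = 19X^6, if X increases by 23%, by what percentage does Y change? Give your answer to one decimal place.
246.3%

For Y = 19X^6:
If X → X(1 + 0.23)
Then Y → Y · (1 + 0.23)^6
     ≈ Y · 3.4628

Percentage change = ((1 + 0.23)^6 − 1) × 100% ≈ 246.3%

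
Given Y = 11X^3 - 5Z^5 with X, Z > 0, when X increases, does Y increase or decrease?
Y increases

Taking the partial derivative:
∂Y/∂X = 33X^2

∂Y/∂X = 33X^2 > 0 (assuming positive values)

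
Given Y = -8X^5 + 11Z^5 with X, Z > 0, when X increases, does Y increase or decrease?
Y decreases

Taking the partial derivative:
∂Y/∂X = -40X^4

∂Y/∂X = -40X^4 < 0 (assuming positive values)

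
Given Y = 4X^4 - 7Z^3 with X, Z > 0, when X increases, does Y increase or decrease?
Y increases

Taking the partial derivative:
∂Y/∂X = 16X^3

∂Y/∂X = 16X^3 > 0 (assuming positive values)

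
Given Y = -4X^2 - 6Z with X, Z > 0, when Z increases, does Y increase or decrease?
Y decreases

Taking the partial derivative:
∂Y/∂Z = -6

∂Y/∂Z = -6 < 0 (assuming positive values)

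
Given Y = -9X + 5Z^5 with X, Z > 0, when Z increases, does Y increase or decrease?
Y increases

Taking the partial derivative:
∂Y/∂Z = 25Z^4

∂Y/∂Z = 25Z^4 > 0 (assuming positive values)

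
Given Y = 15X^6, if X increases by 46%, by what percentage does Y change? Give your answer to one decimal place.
868.5%

For Y = 15X^6:
If X → X(1 + 0.46)
Then Y → Y · (1 + 0.46)^6
     ≈ Y · 9.6854

Percentage change = ((1 + 0.46)^6 − 1) × 100% ≈ 868.5%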